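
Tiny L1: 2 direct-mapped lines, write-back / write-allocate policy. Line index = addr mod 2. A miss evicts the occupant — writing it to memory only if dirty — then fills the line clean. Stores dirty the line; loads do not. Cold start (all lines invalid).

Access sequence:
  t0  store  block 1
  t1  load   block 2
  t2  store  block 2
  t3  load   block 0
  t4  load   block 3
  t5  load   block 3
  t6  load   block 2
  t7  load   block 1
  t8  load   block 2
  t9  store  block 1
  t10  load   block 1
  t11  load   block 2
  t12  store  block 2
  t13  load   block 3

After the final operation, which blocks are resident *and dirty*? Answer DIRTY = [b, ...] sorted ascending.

  0 | W B1 → L1 miss [D]
  1 | R B2 → L0 miss [-]
  2 | W B2 → L0 hit [D]
  3 | R B0 → L0 miss wb→B2 [-]
  4 | R B3 → L1 miss wb→B1 [-]
  5 | R B3 → L1 hit [-]
  6 | R B2 → L0 miss [-]
  7 | R B1 → L1 miss [-]
  8 | R B2 → L0 hit [-]
  9 | W B1 → L1 hit [D]
  10 | R B1 → L1 hit [D]
  11 | R B2 → L0 hit [-]
  12 | W B2 → L0 hit [D]
  13 | R B3 → L1 miss wb→B1 [-]

DIRTY = [2]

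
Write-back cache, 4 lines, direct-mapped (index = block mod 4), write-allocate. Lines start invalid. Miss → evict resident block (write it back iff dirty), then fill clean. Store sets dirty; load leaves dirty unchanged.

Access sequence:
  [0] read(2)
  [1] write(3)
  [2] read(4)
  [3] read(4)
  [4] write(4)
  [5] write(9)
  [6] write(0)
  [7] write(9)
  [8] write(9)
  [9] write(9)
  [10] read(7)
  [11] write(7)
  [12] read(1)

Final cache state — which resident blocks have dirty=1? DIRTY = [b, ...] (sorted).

DIRTY = [0, 7]

0: R B2 -> L2 miss  d=-]
1: W B3 -> L3 miss  d=D]
2: R B4 -> L0 miss  d=-]
3: R B4 -> L0 hit  d=-]
4: W B4 -> L0 hit  d=D]
5: W B9 -> L1 miss  d=D]
6: W B0 -> L0 miss wb->B4  d=D]
7: W B9 -> L1 hit  d=D]
8: W B9 -> L1 hit  d=D]
9: W B9 -> L1 hit  d=D]
10: R B7 -> L3 miss wb->B3  d=-]
11: W B7 -> L3 hit  d=D]
12: R B1 -> L1 miss wb->B9  d=-]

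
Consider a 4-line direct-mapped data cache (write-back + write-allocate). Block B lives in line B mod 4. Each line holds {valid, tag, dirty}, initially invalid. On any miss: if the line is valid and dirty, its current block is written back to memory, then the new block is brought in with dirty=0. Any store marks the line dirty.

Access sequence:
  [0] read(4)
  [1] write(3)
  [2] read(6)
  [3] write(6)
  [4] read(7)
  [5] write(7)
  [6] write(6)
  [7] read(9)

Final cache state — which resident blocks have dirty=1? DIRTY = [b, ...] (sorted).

DIRTY = [6, 7]

0: R B4 -> L0 miss  d=-]
1: W B3 -> L3 miss  d=D]
2: R B6 -> L2 miss  d=-]
3: W B6 -> L2 hit  d=D]
4: R B7 -> L3 miss wb->B3  d=-]
5: W B7 -> L3 hit  d=D]
6: W B6 -> L2 hit  d=D]
7: R B9 -> L1 miss  d=-]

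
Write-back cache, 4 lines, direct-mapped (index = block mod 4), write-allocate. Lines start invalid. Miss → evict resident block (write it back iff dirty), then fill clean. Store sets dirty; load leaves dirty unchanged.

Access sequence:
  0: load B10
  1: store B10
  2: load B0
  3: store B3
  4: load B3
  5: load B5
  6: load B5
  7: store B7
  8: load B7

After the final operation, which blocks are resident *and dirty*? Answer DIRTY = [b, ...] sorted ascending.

0: R B10 -> L2 miss  d=-]
1: W B10 -> L2 hit  d=D]
2: R B0 -> L0 miss  d=-]
3: W B3 -> L3 miss  d=D]
4: R B3 -> L3 hit  d=D]
5: R B5 -> L1 miss  d=-]
6: R B5 -> L1 hit  d=-]
7: W B7 -> L3 miss wb->B3  d=D]
8: R B7 -> L3 hit  d=D]

DIRTY = [7, 10]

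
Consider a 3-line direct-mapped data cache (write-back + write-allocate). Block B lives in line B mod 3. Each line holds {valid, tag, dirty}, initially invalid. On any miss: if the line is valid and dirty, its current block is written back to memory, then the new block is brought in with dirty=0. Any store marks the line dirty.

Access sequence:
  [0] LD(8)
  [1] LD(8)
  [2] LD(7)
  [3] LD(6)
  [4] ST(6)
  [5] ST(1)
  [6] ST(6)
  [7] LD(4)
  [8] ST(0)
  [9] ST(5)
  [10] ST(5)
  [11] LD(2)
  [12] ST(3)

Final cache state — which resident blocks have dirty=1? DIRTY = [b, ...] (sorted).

DIRTY = [3]

0: R B8 → L2 miss [-]
1: R B8 → L2 hit [-]
2: R B7 → L1 miss [-]
3: R B6 → L0 miss [-]
4: W B6 → L0 hit [D]
5: W B1 → L1 miss [D]
6: W B6 → L0 hit [D]
7: R B4 → L1 miss wb→B1 [-]
8: W B0 → L0 miss wb→B6 [D]
9: W B5 → L2 miss [D]
10: W B5 → L2 hit [D]
11: R B2 → L2 miss wb→B5 [-]
12: W B3 → L0 miss wb→B0 [D]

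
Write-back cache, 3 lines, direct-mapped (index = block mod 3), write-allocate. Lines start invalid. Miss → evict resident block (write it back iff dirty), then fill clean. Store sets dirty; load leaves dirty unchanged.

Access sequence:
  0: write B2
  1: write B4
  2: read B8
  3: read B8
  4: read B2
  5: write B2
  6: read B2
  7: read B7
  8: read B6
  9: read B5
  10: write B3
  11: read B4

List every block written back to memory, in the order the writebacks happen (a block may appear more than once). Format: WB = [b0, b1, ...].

WB = [2, 4, 2]

0: W B2 → L2 miss [D]
1: W B4 → L1 miss [D]
2: R B8 → L2 miss wb→B2 [-]
3: R B8 → L2 hit [-]
4: R B2 → L2 miss [-]
5: W B2 → L2 hit [D]
6: R B2 → L2 hit [D]
7: R B7 → L1 miss wb→B4 [-]
8: R B6 → L0 miss [-]
9: R B5 → L2 miss wb→B2 [-]
10: W B3 → L0 miss [D]
11: R B4 → L1 miss [-]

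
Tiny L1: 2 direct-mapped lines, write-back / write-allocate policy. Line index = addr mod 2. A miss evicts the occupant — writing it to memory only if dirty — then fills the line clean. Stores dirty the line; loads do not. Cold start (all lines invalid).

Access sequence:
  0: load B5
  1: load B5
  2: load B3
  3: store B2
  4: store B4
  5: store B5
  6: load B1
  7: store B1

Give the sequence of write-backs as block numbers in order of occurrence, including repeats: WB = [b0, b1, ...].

WB = [2, 5]

  0 | R B5 → L1 miss [-]
  1 | R B5 → L1 hit [-]
  2 | R B3 → L1 miss [-]
  3 | W B2 → L0 miss [D]
  4 | W B4 → L0 miss wb→B2 [D]
  5 | W B5 → L1 miss [D]
  6 | R B1 → L1 miss wb→B5 [-]
  7 | W B1 → L1 hit [D]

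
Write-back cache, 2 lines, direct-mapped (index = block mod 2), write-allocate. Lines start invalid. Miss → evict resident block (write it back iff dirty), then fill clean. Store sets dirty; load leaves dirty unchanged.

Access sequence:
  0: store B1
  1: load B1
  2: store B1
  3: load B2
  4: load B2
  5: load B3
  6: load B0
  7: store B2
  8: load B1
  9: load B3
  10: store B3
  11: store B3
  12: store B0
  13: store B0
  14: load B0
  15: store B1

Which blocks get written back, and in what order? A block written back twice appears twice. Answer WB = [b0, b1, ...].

  0 | W B1 → L1 miss [D]
  1 | R B1 → L1 hit [D]
  2 | W B1 → L1 hit [D]
  3 | R B2 → L0 miss [-]
  4 | R B2 → L0 hit [-]
  5 | R B3 → L1 miss wb→B1 [-]
  6 | R B0 → L0 miss [-]
  7 | W B2 → L0 miss [D]
  8 | R B1 → L1 miss [-]
  9 | R B3 → L1 miss [-]
  10 | W B3 → L1 hit [D]
  11 | W B3 → L1 hit [D]
  12 | W B0 → L0 miss wb→B2 [D]
  13 | W B0 → L0 hit [D]
  14 | R B0 → L0 hit [D]
  15 | W B1 → L1 miss wb→B3 [D]

WB = [1, 2, 3]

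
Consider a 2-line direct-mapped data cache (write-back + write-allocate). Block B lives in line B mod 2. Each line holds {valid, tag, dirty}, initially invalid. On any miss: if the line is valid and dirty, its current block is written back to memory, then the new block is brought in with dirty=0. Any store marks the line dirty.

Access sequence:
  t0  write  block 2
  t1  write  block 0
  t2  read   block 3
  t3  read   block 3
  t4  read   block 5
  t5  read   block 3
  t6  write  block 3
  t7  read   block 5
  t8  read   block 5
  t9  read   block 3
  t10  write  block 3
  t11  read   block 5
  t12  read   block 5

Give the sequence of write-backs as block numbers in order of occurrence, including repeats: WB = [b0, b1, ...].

WB = [2, 3, 3]

0: W B2 → L0 miss [D]
1: W B0 → L0 miss wb→B2 [D]
2: R B3 → L1 miss [-]
3: R B3 → L1 hit [-]
4: R B5 → L1 miss [-]
5: R B3 → L1 miss [-]
6: W B3 → L1 hit [D]
7: R B5 → L1 miss wb→B3 [-]
8: R B5 → L1 hit [-]
9: R B3 → L1 miss [-]
10: W B3 → L1 hit [D]
11: R B5 → L1 miss wb→B3 [-]
12: R B5 → L1 hit [-]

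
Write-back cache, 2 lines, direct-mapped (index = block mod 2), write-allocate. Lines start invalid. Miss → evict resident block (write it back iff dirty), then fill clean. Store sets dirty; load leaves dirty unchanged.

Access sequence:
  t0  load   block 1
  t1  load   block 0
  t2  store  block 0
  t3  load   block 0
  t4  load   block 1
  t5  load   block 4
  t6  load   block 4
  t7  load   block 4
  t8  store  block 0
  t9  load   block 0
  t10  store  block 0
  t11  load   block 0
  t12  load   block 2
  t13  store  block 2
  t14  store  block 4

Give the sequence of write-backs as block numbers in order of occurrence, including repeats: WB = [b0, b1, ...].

0: R B1 -> L1 miss  d=-]
1: R B0 -> L0 miss  d=-]
2: W B0 -> L0 hit  d=D]
3: R B0 -> L0 hit  d=D]
4: R B1 -> L1 hit  d=-]
5: R B4 -> L0 miss wb->B0  d=-]
6: R B4 -> L0 hit  d=-]
7: R B4 -> L0 hit  d=-]
8: W B0 -> L0 miss  d=D]
9: R B0 -> L0 hit  d=D]
10: W B0 -> L0 hit  d=D]
11: R B0 -> L0 hit  d=D]
12: R B2 -> L0 miss wb->B0  d=-]
13: W B2 -> L0 hit  d=D]
14: W B4 -> L0 miss wb->B2  d=D]

WB = [0, 0, 2]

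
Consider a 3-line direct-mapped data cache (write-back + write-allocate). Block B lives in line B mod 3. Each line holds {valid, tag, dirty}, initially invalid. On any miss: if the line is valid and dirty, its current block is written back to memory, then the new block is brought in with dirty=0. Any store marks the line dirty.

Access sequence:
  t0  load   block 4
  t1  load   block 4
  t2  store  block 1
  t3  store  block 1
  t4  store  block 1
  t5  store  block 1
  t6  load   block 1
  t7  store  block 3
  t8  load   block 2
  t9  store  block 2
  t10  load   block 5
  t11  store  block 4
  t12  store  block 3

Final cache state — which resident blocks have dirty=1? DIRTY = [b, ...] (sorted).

DIRTY = [3, 4]

  0 | R B4 → L1 miss [-]
  1 | R B4 → L1 hit [-]
  2 | W B1 → L1 miss [D]
  3 | W B1 → L1 hit [D]
  4 | W B1 → L1 hit [D]
  5 | W B1 → L1 hit [D]
  6 | R B1 → L1 hit [D]
  7 | W B3 → L0 miss [D]
  8 | R B2 → L2 miss [-]
  9 | W B2 → L2 hit [D]
  10 | R B5 → L2 miss wb→B2 [-]
  11 | W B4 → L1 miss wb→B1 [D]
  12 | W B3 → L0 hit [D]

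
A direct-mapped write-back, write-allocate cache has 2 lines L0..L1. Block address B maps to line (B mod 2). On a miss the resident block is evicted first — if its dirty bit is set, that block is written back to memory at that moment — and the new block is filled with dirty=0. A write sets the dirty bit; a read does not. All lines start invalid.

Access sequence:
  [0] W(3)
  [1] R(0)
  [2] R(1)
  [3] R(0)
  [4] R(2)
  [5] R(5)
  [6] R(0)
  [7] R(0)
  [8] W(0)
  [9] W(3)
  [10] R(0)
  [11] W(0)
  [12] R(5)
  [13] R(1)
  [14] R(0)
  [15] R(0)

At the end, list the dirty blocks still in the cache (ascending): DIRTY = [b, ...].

  0 | W B3 → L1 miss [D]
  1 | R B0 → L0 miss [-]
  2 | R B1 → L1 miss wb→B3 [-]
  3 | R B0 → L0 hit [-]
  4 | R B2 → L0 miss [-]
  5 | R B5 → L1 miss [-]
  6 | R B0 → L0 miss [-]
  7 | R B0 → L0 hit [-]
  8 | W B0 → L0 hit [D]
  9 | W B3 → L1 miss [D]
  10 | R B0 → L0 hit [D]
  11 | W B0 → L0 hit [D]
  12 | R B5 → L1 miss wb→B3 [-]
  13 | R B1 → L1 miss [-]
  14 | R B0 → L0 hit [D]
  15 | R B0 → L0 hit [D]

DIRTY = [0]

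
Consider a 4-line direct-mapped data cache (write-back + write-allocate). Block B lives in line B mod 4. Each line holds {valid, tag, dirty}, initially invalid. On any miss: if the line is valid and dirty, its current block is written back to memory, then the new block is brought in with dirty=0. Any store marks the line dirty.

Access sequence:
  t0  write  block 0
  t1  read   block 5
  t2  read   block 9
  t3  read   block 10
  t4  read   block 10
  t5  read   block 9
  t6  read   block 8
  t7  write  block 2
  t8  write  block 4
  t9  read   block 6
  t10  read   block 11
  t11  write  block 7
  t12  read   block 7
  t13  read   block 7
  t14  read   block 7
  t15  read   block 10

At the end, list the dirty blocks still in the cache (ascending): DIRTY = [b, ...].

DIRTY = [4, 7]

0: W B0 → L0 miss [D]
1: R B5 → L1 miss [-]
2: R B9 → L1 miss [-]
3: R B10 → L2 miss [-]
4: R B10 → L2 hit [-]
5: R B9 → L1 hit [-]
6: R B8 → L0 miss wb→B0 [-]
7: W B2 → L2 miss [D]
8: W B4 → L0 miss [D]
9: R B6 → L2 miss wb→B2 [-]
10: R B11 → L3 miss [-]
11: W B7 → L3 miss [D]
12: R B7 → L3 hit [D]
13: R B7 → L3 hit [D]
14: R B7 → L3 hit [D]
15: R B10 → L2 miss [-]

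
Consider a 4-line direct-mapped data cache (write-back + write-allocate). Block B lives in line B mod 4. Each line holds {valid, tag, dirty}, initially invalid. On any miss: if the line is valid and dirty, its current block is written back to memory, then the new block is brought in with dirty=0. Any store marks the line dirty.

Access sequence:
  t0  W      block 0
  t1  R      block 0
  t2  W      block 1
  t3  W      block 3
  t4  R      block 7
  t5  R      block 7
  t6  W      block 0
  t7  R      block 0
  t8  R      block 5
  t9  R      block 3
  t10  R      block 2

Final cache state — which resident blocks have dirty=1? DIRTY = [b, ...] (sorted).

DIRTY = [0]

0: W B0 -> L0 miss  d=D]
1: R B0 -> L0 hit  d=D]
2: W B1 -> L1 miss  d=D]
3: W B3 -> L3 miss  d=D]
4: R B7 -> L3 miss wb->B3  d=-]
5: R B7 -> L3 hit  d=-]
6: W B0 -> L0 hit  d=D]
7: R B0 -> L0 hit  d=D]
8: R B5 -> L1 miss wb->B1  d=-]
9: R B3 -> L3 miss  d=-]
10: R B2 -> L2 miss  d=-]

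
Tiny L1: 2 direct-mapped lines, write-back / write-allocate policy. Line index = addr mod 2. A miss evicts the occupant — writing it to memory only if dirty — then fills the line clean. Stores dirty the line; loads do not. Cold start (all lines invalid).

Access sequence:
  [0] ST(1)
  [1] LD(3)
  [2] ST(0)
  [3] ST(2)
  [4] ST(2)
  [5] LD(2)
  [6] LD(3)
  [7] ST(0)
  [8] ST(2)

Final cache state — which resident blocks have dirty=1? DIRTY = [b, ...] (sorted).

DIRTY = [2]

  0 | W B1 → L1 miss [D]
  1 | R B3 → L1 miss wb→B1 [-]
  2 | W B0 → L0 miss [D]
  3 | W B2 → L0 miss wb→B0 [D]
  4 | W B2 → L0 hit [D]
  5 | R B2 → L0 hit [D]
  6 | R B3 → L1 hit [-]
  7 | W B0 → L0 miss wb→B2 [D]
  8 | W B2 → L0 miss wb→B0 [D]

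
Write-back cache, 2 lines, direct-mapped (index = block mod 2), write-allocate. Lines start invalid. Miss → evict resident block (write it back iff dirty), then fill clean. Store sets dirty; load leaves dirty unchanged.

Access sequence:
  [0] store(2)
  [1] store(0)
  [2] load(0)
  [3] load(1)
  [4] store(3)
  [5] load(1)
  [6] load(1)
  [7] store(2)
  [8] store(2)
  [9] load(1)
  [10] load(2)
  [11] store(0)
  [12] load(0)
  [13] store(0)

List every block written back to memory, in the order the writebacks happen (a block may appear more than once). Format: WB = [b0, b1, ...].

WB = [2, 3, 0, 2]

0: W B2 -> L0 miss  d=D]
1: W B0 -> L0 miss wb->B2  d=D]
2: R B0 -> L0 hit  d=D]
3: R B1 -> L1 miss  d=-]
4: W B3 -> L1 miss  d=D]
5: R B1 -> L1 miss wb->B3  d=-]
6: R B1 -> L1 hit  d=-]
7: W B2 -> L0 miss wb->B0  d=D]
8: W B2 -> L0 hit  d=D]
9: R B1 -> L1 hit  d=-]
10: R B2 -> L0 hit  d=D]
11: W B0 -> L0 miss wb->B2  d=D]
12: R B0 -> L0 hit  d=D]
13: W B0 -> L0 hit  d=D]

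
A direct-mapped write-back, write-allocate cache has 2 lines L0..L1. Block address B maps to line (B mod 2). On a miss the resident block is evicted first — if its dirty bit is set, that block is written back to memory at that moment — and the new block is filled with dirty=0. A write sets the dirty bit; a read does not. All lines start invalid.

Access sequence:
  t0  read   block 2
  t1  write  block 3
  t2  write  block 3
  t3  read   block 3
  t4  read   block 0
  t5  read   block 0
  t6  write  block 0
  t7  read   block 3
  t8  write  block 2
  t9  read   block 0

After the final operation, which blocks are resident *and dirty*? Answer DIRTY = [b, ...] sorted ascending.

0: R B2 → L0 miss [-]
1: W B3 → L1 miss [D]
2: W B3 → L1 hit [D]
3: R B3 → L1 hit [D]
4: R B0 → L0 miss [-]
5: R B0 → L0 hit [-]
6: W B0 → L0 hit [D]
7: R B3 → L1 hit [D]
8: W B2 → L0 miss wb→B0 [D]
9: R B0 → L0 miss wb→B2 [-]

DIRTY = [3]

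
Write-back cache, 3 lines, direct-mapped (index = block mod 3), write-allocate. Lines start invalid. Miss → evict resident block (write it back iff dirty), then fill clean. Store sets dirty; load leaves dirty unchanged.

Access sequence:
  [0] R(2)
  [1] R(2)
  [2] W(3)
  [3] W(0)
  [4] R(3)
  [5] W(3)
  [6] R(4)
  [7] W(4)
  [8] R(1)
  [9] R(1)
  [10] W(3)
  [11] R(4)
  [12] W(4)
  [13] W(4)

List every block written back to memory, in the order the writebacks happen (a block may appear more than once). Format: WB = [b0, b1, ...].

WB = [3, 0, 4]

0: R B2 -> L2 miss  d=-]
1: R B2 -> L2 hit  d=-]
2: W B3 -> L0 miss  d=D]
3: W B0 -> L0 miss wb->B3  d=D]
4: R B3 -> L0 miss wb->B0  d=-]
5: W B3 -> L0 hit  d=D]
6: R B4 -> L1 miss  d=-]
7: W B4 -> L1 hit  d=D]
8: R B1 -> L1 miss wb->B4  d=-]
9: R B1 -> L1 hit  d=-]
10: W B3 -> L0 hit  d=D]
11: R B4 -> L1 miss  d=-]
12: W B4 -> L1 hit  d=D]
13: W B4 -> L1 hit  d=D]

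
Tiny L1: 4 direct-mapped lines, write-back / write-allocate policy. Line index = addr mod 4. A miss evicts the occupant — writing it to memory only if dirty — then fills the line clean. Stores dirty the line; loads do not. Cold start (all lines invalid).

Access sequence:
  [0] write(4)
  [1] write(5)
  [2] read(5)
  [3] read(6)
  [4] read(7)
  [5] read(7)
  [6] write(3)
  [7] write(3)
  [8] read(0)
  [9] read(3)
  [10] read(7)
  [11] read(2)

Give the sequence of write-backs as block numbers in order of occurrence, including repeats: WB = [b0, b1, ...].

WB = [4, 3]

  0 | W B4 → L0 miss [D]
  1 | W B5 → L1 miss [D]
  2 | R B5 → L1 hit [D]
  3 | R B6 → L2 miss [-]
  4 | R B7 → L3 miss [-]
  5 | R B7 → L3 hit [-]
  6 | W B3 → L3 miss [D]
  7 | W B3 → L3 hit [D]
  8 | R B0 → L0 miss wb→B4 [-]
  9 | R B3 → L3 hit [D]
  10 | R B7 → L3 miss wb→B3 [-]
  11 | R B2 → L2 miss [-]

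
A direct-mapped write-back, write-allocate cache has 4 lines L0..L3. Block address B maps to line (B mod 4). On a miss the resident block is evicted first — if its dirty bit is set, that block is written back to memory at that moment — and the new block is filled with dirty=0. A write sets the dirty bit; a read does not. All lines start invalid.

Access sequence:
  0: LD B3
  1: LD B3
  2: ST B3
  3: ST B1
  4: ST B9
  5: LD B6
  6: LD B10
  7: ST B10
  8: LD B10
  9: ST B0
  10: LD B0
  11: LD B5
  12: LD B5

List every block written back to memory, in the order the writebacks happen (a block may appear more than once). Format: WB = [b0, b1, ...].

0: R B3 -> L3 miss  d=-]
1: R B3 -> L3 hit  d=-]
2: W B3 -> L3 hit  d=D]
3: W B1 -> L1 miss  d=D]
4: W B9 -> L1 miss wb->B1  d=D]
5: R B6 -> L2 miss  d=-]
6: R B10 -> L2 miss  d=-]
7: W B10 -> L2 hit  d=D]
8: R B10 -> L2 hit  d=D]
9: W B0 -> L0 miss  d=D]
10: R B0 -> L0 hit  d=D]
11: R B5 -> L1 miss wb->B9  d=-]
12: R B5 -> L1 hit  d=-]

WB = [1, 9]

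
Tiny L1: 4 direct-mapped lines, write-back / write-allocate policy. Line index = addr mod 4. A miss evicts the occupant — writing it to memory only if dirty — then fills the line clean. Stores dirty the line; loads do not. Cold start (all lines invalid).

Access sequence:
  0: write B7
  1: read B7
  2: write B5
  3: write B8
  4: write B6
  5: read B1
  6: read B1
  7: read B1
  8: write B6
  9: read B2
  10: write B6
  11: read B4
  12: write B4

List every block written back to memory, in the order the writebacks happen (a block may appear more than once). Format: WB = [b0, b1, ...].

  0 | W B7 → L3 miss [D]
  1 | R B7 → L3 hit [D]
  2 | W B5 → L1 miss [D]
  3 | W B8 → L0 miss [D]
  4 | W B6 → L2 miss [D]
  5 | R B1 → L1 miss wb→B5 [-]
  6 | R B1 → L1 hit [-]
  7 | R B1 → L1 hit [-]
  8 | W B6 → L2 hit [D]
  9 | R B2 → L2 miss wb→B6 [-]
  10 | W B6 → L2 miss [D]
  11 | R B4 → L0 miss wb→B8 [-]
  12 | W B4 → L0 hit [D]

WB = [5, 6, 8]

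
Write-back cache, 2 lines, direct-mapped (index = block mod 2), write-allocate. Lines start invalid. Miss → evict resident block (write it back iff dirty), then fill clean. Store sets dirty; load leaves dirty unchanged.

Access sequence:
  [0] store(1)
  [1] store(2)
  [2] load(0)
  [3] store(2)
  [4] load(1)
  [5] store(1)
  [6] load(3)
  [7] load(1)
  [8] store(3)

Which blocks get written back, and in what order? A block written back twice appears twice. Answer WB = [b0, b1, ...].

WB = [2, 1]

0: W B1 -> L1 miss  d=D]
1: W B2 -> L0 miss  d=D]
2: R B0 -> L0 miss wb->B2  d=-]
3: W B2 -> L0 miss  d=D]
4: R B1 -> L1 hit  d=D]
5: W B1 -> L1 hit  d=D]
6: R B3 -> L1 miss wb->B1  d=-]
7: R B1 -> L1 miss  d=-]
8: W B3 -> L1 miss  d=D]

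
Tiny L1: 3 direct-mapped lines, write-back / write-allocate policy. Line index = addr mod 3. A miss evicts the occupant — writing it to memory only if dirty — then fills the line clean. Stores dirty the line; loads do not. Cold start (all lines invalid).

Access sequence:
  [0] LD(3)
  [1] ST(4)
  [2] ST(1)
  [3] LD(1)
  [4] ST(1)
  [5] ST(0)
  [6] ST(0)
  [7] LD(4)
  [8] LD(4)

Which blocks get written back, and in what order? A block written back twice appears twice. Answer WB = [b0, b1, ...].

WB = [4, 1]

  0 | R B3 → L0 miss [-]
  1 | W B4 → L1 miss [D]
  2 | W B1 → L1 miss wb→B4 [D]
  3 | R B1 → L1 hit [D]
  4 | W B1 → L1 hit [D]
  5 | W B0 → L0 miss [D]
  6 | W B0 → L0 hit [D]
  7 | R B4 → L1 miss wb→B1 [-]
  8 | R B4 → L1 hit [-]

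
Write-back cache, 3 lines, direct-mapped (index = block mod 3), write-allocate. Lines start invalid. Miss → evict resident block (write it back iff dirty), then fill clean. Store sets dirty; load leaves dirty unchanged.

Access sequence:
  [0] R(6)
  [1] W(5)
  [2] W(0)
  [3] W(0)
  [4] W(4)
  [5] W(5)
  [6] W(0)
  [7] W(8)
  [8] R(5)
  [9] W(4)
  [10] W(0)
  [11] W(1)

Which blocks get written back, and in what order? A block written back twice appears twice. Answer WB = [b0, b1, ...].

0: R B6 → L0 miss [-]
1: W B5 → L2 miss [D]
2: W B0 → L0 miss [D]
3: W B0 → L0 hit [D]
4: W B4 → L1 miss [D]
5: W B5 → L2 hit [D]
6: W B0 → L0 hit [D]
7: W B8 → L2 miss wb→B5 [D]
8: R B5 → L2 miss wb→B8 [-]
9: W B4 → L1 hit [D]
10: W B0 → L0 hit [D]
11: W B1 → L1 miss wb→B4 [D]

WB = [5, 8, 4]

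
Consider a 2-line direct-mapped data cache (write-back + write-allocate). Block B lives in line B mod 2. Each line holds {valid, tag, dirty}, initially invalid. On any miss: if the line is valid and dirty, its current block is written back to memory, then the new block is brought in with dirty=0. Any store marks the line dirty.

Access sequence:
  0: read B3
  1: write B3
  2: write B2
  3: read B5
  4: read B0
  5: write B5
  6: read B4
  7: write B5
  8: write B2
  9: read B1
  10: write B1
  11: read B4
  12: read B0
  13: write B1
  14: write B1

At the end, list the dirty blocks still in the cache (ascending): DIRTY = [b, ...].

  0 | R B3 → L1 miss [-]
  1 | W B3 → L1 hit [D]
  2 | W B2 → L0 miss [D]
  3 | R B5 → L1 miss wb→B3 [-]
  4 | R B0 → L0 miss wb→B2 [-]
  5 | W B5 → L1 hit [D]
  6 | R B4 → L0 miss [-]
  7 | W B5 → L1 hit [D]
  8 | W B2 → L0 miss [D]
  9 | R B1 → L1 miss wb→B5 [-]
  10 | W B1 → L1 hit [D]
  11 | R B4 → L0 miss wb→B2 [-]
  12 | R B0 → L0 miss [-]
  13 | W B1 → L1 hit [D]
  14 | W B1 → L1 hit [D]

DIRTY = [1]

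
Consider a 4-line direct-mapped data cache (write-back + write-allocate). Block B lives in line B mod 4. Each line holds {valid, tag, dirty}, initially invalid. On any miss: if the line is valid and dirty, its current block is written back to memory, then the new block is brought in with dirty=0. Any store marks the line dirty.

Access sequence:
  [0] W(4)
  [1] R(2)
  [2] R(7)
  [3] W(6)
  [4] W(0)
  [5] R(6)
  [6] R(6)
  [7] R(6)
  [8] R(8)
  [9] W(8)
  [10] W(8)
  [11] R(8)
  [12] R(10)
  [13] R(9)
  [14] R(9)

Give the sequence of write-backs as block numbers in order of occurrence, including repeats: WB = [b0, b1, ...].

WB = [4, 0, 6]

0: W B4 -> L0 miss  d=D]
1: R B2 -> L2 miss  d=-]
2: R B7 -> L3 miss  d=-]
3: W B6 -> L2 miss  d=D]
4: W B0 -> L0 miss wb->B4  d=D]
5: R B6 -> L2 hit  d=D]
6: R B6 -> L2 hit  d=D]
7: R B6 -> L2 hit  d=D]
8: R B8 -> L0 miss wb->B0  d=-]
9: W B8 -> L0 hit  d=D]
10: W B8 -> L0 hit  d=D]
11: R B8 -> L0 hit  d=D]
12: R B10 -> L2 miss wb->B6  d=-]
13: R B9 -> L1 miss  d=-]
14: R B9 -> L1 hit  d=-]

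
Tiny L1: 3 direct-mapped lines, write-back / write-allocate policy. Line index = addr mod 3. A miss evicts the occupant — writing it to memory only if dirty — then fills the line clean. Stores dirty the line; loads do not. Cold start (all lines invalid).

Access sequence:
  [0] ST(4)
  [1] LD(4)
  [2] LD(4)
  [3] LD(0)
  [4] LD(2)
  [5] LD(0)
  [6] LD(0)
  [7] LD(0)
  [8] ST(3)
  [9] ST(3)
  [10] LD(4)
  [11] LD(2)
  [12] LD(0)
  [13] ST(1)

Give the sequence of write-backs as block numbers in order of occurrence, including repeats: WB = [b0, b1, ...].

WB = [3, 4]

  0 | W B4 → L1 miss [D]
  1 | R B4 → L1 hit [D]
  2 | R B4 → L1 hit [D]
  3 | R B0 → L0 miss [-]
  4 | R B2 → L2 miss [-]
  5 | R B0 → L0 hit [-]
  6 | R B0 → L0 hit [-]
  7 | R B0 → L0 hit [-]
  8 | W B3 → L0 miss [D]
  9 | W B3 → L0 hit [D]
  10 | R B4 → L1 hit [D]
  11 | R B2 → L2 hit [-]
  12 | R B0 → L0 miss wb→B3 [-]
  13 | W B1 → L1 miss wb→B4 [D]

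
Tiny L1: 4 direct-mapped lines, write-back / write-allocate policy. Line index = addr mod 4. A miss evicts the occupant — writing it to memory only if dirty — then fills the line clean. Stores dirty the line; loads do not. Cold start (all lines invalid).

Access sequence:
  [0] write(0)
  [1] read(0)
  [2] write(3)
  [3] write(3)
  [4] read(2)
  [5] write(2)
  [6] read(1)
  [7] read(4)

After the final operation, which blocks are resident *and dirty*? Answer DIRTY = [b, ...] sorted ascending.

0: W B0 -> L0 miss  d=D]
1: R B0 -> L0 hit  d=D]
2: W B3 -> L3 miss  d=D]
3: W B3 -> L3 hit  d=D]
4: R B2 -> L2 miss  d=-]
5: W B2 -> L2 hit  d=D]
6: R B1 -> L1 miss  d=-]
7: R B4 -> L0 miss wb->B0  d=-]

DIRTY = [2, 3]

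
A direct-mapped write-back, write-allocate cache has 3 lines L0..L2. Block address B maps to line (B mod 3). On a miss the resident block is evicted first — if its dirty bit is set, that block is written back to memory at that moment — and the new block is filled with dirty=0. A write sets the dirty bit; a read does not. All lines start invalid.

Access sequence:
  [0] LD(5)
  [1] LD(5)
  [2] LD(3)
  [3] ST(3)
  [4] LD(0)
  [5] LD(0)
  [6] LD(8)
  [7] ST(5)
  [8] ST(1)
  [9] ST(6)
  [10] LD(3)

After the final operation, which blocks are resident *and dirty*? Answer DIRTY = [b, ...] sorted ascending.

DIRTY = [1, 5]

0: R B5 -> L2 miss  d=-]
1: R B5 -> L2 hit  d=-]
2: R B3 -> L0 miss  d=-]
3: W B3 -> L0 hit  d=D]
4: R B0 -> L0 miss wb->B3  d=-]
5: R B0 -> L0 hit  d=-]
6: R B8 -> L2 miss  d=-]
7: W B5 -> L2 miss  d=D]
8: W B1 -> L1 miss  d=D]
9: W B6 -> L0 miss  d=D]
10: R B3 -> L0 miss wb->B6  d=-]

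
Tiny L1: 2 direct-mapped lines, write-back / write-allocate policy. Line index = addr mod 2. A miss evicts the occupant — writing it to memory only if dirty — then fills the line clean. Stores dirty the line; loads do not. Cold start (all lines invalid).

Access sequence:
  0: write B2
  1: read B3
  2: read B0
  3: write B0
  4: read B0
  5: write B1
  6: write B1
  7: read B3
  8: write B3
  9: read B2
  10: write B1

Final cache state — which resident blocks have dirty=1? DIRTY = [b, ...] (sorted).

DIRTY = [1]

  0 | W B2 → L0 miss [D]
  1 | R B3 → L1 miss [-]
  2 | R B0 → L0 miss wb→B2 [-]
  3 | W B0 → L0 hit [D]
  4 | R B0 → L0 hit [D]
  5 | W B1 → L1 miss [D]
  6 | W B1 → L1 hit [D]
  7 | R B3 → L1 miss wb→B1 [-]
  8 | W B3 → L1 hit [D]
  9 | R B2 → L0 miss wb→B0 [-]
  10 | W B1 → L1 miss wb→B3 [D]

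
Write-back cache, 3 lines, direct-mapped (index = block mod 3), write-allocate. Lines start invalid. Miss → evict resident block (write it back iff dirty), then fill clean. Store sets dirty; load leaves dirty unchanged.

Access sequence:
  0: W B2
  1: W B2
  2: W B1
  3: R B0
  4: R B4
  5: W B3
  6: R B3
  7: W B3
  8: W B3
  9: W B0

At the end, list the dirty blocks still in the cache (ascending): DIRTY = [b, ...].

DIRTY = [0, 2]

0: W B2 → L2 miss [D]
1: W B2 → L2 hit [D]
2: W B1 → L1 miss [D]
3: R B0 → L0 miss [-]
4: R B4 → L1 miss wb→B1 [-]
5: W B3 → L0 miss [D]
6: R B3 → L0 hit [D]
7: W B3 → L0 hit [D]
8: W B3 → L0 hit [D]
9: W B0 → L0 miss wb→B3 [D]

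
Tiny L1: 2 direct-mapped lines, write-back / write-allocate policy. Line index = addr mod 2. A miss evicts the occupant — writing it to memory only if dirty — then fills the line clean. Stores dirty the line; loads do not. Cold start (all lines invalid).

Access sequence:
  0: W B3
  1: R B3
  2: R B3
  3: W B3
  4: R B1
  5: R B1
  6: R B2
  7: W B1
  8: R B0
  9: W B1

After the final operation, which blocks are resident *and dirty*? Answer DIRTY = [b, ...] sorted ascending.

DIRTY = [1]

  0 | W B3 → L1 miss [D]
  1 | R B3 → L1 hit [D]
  2 | R B3 → L1 hit [D]
  3 | W B3 → L1 hit [D]
  4 | R B1 → L1 miss wb→B3 [-]
  5 | R B1 → L1 hit [-]
  6 | R B2 → L0 miss [-]
  7 | W B1 → L1 hit [D]
  8 | R B0 → L0 miss [-]
  9 | W B1 → L1 hit [D]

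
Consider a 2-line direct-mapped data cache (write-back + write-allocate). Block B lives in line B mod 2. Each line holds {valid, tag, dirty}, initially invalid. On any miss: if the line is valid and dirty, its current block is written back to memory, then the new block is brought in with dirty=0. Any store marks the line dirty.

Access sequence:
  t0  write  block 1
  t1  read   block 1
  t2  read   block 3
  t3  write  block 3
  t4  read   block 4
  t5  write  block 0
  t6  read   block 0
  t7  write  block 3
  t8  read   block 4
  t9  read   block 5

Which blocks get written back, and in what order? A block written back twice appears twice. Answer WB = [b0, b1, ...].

0: W B1 → L1 miss [D]
1: R B1 → L1 hit [D]
2: R B3 → L1 miss wb→B1 [-]
3: W B3 → L1 hit [D]
4: R B4 → L0 miss [-]
5: W B0 → L0 miss [D]
6: R B0 → L0 hit [D]
7: W B3 → L1 hit [D]
8: R B4 → L0 miss wb→B0 [-]
9: R B5 → L1 miss wb→B3 [-]

WB = [1, 0, 3]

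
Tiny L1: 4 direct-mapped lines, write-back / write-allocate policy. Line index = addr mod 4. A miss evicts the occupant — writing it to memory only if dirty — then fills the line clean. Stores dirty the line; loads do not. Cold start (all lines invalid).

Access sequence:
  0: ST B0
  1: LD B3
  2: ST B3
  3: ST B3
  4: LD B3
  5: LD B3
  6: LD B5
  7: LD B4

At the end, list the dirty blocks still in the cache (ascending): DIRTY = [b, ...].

DIRTY = [3]

0: W B0 → L0 miss [D]
1: R B3 → L3 miss [-]
2: W B3 → L3 hit [D]
3: W B3 → L3 hit [D]
4: R B3 → L3 hit [D]
5: R B3 → L3 hit [D]
6: R B5 → L1 miss [-]
7: R B4 → L0 miss wb→B0 [-]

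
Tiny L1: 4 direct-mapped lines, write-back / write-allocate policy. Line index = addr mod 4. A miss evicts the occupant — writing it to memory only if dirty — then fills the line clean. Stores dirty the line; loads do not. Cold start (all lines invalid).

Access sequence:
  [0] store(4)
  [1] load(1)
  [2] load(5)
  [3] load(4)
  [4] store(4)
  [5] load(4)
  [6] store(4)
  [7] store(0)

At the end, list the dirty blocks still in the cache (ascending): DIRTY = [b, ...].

0: W B4 -> L0 miss  d=D]
1: R B1 -> L1 miss  d=-]
2: R B5 -> L1 miss  d=-]
3: R B4 -> L0 hit  d=D]
4: W B4 -> L0 hit  d=D]
5: R B4 -> L0 hit  d=D]
6: W B4 -> L0 hit  d=D]
7: W B0 -> L0 miss wb->B4  d=D]

DIRTY = [0]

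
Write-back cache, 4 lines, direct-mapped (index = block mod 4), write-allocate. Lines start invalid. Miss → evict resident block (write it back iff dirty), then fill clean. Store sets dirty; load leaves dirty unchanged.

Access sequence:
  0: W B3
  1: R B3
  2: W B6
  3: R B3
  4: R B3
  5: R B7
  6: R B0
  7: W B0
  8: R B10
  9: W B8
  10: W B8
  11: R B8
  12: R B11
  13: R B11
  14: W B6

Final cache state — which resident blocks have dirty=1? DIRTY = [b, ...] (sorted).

0: W B3 -> L3 miss  d=D]
1: R B3 -> L3 hit  d=D]
2: W B6 -> L2 miss  d=D]
3: R B3 -> L3 hit  d=D]
4: R B3 -> L3 hit  d=D]
5: R B7 -> L3 miss wb->B3  d=-]
6: R B0 -> L0 miss  d=-]
7: W B0 -> L0 hit  d=D]
8: R B10 -> L2 miss wb->B6  d=-]
9: W B8 -> L0 miss wb->B0  d=D]
10: W B8 -> L0 hit  d=D]
11: R B8 -> L0 hit  d=D]
12: R B11 -> L3 miss  d=-]
13: R B11 -> L3 hit  d=-]
14: W B6 -> L2 miss  d=D]

DIRTY = [6, 8]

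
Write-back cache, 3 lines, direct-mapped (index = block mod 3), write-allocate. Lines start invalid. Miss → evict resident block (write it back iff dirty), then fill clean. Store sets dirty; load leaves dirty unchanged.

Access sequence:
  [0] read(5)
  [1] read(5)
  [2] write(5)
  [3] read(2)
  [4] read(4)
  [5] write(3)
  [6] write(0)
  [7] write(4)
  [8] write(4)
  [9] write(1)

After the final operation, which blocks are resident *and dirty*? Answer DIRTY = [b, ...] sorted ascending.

DIRTY = [0, 1]

0: R B5 → L2 miss [-]
1: R B5 → L2 hit [-]
2: W B5 → L2 hit [D]
3: R B2 → L2 miss wb→B5 [-]
4: R B4 → L1 miss [-]
5: W B3 → L0 miss [D]
6: W B0 → L0 miss wb→B3 [D]
7: W B4 → L1 hit [D]
8: W B4 → L1 hit [D]
9: W B1 → L1 miss wb→B4 [D]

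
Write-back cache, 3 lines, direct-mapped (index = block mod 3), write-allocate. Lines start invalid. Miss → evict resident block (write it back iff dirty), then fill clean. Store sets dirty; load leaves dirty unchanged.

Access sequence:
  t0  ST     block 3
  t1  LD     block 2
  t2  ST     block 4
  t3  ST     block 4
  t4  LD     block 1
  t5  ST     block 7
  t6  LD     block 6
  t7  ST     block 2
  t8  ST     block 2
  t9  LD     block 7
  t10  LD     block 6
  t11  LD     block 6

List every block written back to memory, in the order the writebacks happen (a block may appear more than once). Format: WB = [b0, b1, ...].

WB = [4, 3]

0: W B3 -> L0 miss  d=D]
1: R B2 -> L2 miss  d=-]
2: W B4 -> L1 miss  d=D]
3: W B4 -> L1 hit  d=D]
4: R B1 -> L1 miss wb->B4  d=-]
5: W B7 -> L1 miss  d=D]
6: R B6 -> L0 miss wb->B3  d=-]
7: W B2 -> L2 hit  d=D]
8: W B2 -> L2 hit  d=D]
9: R B7 -> L1 hit  d=D]
10: R B6 -> L0 hit  d=-]
11: R B6 -> L0 hit  d=-]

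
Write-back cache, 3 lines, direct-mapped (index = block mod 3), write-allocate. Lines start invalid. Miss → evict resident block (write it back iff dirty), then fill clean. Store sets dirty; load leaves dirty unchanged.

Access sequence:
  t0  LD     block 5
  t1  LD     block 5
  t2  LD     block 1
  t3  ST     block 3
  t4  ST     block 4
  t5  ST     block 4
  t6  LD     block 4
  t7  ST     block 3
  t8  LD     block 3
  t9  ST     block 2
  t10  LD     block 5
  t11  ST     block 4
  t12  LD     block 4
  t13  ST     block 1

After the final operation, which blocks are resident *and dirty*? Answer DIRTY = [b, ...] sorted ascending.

DIRTY = [1, 3]

0: R B5 → L2 miss [-]
1: R B5 → L2 hit [-]
2: R B1 → L1 miss [-]
3: W B3 → L0 miss [D]
4: W B4 → L1 miss [D]
5: W B4 → L1 hit [D]
6: R B4 → L1 hit [D]
7: W B3 → L0 hit [D]
8: R B3 → L0 hit [D]
9: W B2 → L2 miss [D]
10: R B5 → L2 miss wb→B2 [-]
11: W B4 → L1 hit [D]
12: R B4 → L1 hit [D]
13: W B1 → L1 miss wb→B4 [D]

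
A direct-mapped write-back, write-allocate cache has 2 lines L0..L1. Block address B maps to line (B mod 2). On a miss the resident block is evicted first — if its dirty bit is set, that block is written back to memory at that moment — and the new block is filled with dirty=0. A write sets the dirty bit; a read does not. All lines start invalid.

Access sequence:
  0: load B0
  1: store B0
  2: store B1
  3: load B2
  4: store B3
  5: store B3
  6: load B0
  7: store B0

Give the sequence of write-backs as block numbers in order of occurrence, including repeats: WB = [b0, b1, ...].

WB = [0, 1]

  0 | R B0 → L0 miss [-]
  1 | W B0 → L0 hit [D]
  2 | W B1 → L1 miss [D]
  3 | R B2 → L0 miss wb→B0 [-]
  4 | W B3 → L1 miss wb→B1 [D]
  5 | W B3 → L1 hit [D]
  6 | R B0 → L0 miss [-]
  7 | W B0 → L0 hit [D]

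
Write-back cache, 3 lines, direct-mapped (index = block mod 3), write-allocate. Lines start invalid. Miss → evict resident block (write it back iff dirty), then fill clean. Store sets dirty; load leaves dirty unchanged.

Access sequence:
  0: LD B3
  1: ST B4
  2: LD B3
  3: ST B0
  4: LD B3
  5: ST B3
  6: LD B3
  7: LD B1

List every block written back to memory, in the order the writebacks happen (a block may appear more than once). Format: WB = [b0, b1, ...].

WB = [0, 4]

0: R B3 -> L0 miss  d=-]
1: W B4 -> L1 miss  d=D]
2: R B3 -> L0 hit  d=-]
3: W B0 -> L0 miss  d=D]
4: R B3 -> L0 miss wb->B0  d=-]
5: W B3 -> L0 hit  d=D]
6: R B3 -> L0 hit  d=D]
7: R B1 -> L1 miss wb->B4  d=-]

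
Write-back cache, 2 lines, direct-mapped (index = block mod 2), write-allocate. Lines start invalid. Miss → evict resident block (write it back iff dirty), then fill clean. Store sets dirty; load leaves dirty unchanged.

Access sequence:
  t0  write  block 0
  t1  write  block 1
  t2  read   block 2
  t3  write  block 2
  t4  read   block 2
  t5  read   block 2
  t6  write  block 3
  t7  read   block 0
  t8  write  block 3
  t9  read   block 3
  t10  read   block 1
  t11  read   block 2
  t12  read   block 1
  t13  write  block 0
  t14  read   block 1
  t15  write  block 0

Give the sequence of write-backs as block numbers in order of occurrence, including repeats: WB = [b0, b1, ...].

0: W B0 -> L0 miss  d=D]
1: W B1 -> L1 miss  d=D]
2: R B2 -> L0 miss wb->B0  d=-]
3: W B2 -> L0 hit  d=D]
4: R B2 -> L0 hit  d=D]
5: R B2 -> L0 hit  d=D]
6: W B3 -> L1 miss wb->B1  d=D]
7: R B0 -> L0 miss wb->B2  d=-]
8: W B3 -> L1 hit  d=D]
9: R B3 -> L1 hit  d=D]
10: R B1 -> L1 miss wb->B3  d=-]
11: R B2 -> L0 miss  d=-]
12: R B1 -> L1 hit  d=-]
13: W B0 -> L0 miss  d=D]
14: R B1 -> L1 hit  d=-]
15: W B0 -> L0 hit  d=D]

WB = [0, 1, 2, 3]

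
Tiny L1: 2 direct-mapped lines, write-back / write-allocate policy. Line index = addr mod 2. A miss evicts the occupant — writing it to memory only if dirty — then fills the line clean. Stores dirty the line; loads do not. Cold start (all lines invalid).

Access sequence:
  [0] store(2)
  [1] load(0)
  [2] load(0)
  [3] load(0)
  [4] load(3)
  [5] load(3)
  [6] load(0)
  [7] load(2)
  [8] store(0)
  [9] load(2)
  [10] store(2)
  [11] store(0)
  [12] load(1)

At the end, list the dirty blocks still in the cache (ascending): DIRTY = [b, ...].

  0 | W B2 → L0 miss [D]
  1 | R B0 → L0 miss wb→B2 [-]
  2 | R B0 → L0 hit [-]
  3 | R B0 → L0 hit [-]
  4 | R B3 → L1 miss [-]
  5 | R B3 → L1 hit [-]
  6 | R B0 → L0 hit [-]
  7 | R B2 → L0 miss [-]
  8 | W B0 → L0 miss [D]
  9 | R B2 → L0 miss wb→B0 [-]
  10 | W B2 → L0 hit [D]
  11 | W B0 → L0 miss wb→B2 [D]
  12 | R B1 → L1 miss [-]

DIRTY = [0]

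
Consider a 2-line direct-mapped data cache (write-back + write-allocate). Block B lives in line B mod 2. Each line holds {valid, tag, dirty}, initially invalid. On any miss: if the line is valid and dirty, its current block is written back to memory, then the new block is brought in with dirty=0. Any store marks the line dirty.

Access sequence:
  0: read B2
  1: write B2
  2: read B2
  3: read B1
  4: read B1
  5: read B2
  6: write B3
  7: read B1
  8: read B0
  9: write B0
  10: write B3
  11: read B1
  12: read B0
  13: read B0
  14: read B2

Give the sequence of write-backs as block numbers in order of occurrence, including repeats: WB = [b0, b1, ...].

WB = [3, 2, 3, 0]

  0 | R B2 → L0 miss [-]
  1 | W B2 → L0 hit [D]
  2 | R B2 → L0 hit [D]
  3 | R B1 → L1 miss [-]
  4 | R B1 → L1 hit [-]
  5 | R B2 → L0 hit [D]
  6 | W B3 → L1 miss [D]
  7 | R B1 → L1 miss wb→B3 [-]
  8 | R B0 → L0 miss wb→B2 [-]
  9 | W B0 → L0 hit [D]
  10 | W B3 → L1 miss [D]
  11 | R B1 → L1 miss wb→B3 [-]
  12 | R B0 → L0 hit [D]
  13 | R B0 → L0 hit [D]
  14 | R B2 → L0 miss wb→B0 [-]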